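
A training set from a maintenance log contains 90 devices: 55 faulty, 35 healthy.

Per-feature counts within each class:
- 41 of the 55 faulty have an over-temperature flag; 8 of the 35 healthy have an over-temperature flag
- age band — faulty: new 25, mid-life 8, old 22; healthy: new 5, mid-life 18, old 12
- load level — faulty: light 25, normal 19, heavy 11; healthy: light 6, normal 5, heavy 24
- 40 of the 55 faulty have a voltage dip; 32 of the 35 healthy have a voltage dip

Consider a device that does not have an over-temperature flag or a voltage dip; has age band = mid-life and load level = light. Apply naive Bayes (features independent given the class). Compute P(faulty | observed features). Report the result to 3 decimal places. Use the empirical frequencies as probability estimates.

0.553

faulty: (55/90) × (14/55) × (8/55) × (25/55) × (15/55) ≈ 0.00280491
healthy: (35/90) × (27/35) × (18/35) × (6/35) × (3/35) ≈ 0.00226706
P(faulty | x) = 0.00280491 / 0.00507197 ≈ 0.553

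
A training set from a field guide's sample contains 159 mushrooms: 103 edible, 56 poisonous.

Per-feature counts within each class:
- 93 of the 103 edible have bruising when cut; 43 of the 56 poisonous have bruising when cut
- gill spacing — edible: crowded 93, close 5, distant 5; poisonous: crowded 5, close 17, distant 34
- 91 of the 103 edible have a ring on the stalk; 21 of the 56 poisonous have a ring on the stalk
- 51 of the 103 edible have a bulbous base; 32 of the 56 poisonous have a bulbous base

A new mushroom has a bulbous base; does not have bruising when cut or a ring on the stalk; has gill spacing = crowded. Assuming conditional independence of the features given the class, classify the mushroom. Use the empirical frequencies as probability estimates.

edible: (103/159) × (10/103) × (93/103) × (12/103) × (51/103) ≈ 0.00327586
poisonous: (56/159) × (13/56) × (5/56) × (35/56) × (32/56) ≈ 0.00260717
Highest score → edible.

edible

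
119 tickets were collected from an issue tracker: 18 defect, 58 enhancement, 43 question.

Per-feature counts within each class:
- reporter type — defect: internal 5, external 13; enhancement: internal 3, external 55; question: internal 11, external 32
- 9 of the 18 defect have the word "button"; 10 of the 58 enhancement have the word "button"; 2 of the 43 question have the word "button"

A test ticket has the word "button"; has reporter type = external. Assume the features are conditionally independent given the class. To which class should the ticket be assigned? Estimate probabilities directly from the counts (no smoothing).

enhancement

defect: (18/119) × (13/18) × (9/18) ≈ 0.0546218
enhancement: (58/119) × (55/58) × (10/58) ≈ 0.079687
question: (43/119) × (32/43) × (2/43) ≈ 0.0125073
Highest score → enhancement.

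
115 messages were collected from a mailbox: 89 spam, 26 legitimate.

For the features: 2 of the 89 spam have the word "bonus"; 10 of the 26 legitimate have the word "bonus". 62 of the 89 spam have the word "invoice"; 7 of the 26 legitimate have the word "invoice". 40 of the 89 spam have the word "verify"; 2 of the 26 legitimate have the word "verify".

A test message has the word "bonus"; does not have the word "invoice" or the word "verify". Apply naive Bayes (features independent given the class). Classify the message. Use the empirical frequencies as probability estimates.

spam: (89/115) × (2/89) × (27/89) × (49/89) ≈ 0.00290477
legitimate: (26/115) × (10/26) × (19/26) × (24/26) ≈ 0.0586571
Highest score → legitimate.

legitimate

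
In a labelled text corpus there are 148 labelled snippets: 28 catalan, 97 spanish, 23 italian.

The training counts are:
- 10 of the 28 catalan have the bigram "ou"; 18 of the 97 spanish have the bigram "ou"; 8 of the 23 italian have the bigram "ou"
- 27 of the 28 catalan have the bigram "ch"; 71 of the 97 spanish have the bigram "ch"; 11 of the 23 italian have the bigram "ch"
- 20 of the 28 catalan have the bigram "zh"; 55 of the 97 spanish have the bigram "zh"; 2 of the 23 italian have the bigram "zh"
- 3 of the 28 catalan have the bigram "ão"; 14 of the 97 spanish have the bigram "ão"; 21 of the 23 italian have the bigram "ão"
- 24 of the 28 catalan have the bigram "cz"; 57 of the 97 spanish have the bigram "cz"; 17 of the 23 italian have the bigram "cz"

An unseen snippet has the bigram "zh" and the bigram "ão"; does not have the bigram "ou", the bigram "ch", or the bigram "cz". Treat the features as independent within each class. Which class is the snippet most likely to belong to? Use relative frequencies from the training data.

catalan: (28/148) × (18/28) × (1/28) × (20/28) × (3/28) × (4/28) ≈ 0.0000474887
spanish: (97/148) × (79/97) × (26/97) × (55/97) × (14/97) × (40/97) ≈ 0.00482839
italian: (23/148) × (15/23) × (12/23) × (2/23) × (21/23) × (6/23) ≈ 0.00109522
Highest score → spanish.

spanish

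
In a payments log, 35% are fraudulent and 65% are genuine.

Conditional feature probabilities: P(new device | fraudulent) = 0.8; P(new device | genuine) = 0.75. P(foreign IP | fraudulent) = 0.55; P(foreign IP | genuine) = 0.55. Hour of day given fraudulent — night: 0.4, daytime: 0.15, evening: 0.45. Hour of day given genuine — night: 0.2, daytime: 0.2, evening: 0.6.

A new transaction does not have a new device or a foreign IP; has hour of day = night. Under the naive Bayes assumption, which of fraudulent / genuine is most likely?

genuine

fraudulent: 0.35 × (1−0.8) × (1−0.55) × 0.4 = 0.0126
genuine: 0.65 × (1−0.75) × (1−0.55) × 0.2 = 0.014625
Highest score → genuine.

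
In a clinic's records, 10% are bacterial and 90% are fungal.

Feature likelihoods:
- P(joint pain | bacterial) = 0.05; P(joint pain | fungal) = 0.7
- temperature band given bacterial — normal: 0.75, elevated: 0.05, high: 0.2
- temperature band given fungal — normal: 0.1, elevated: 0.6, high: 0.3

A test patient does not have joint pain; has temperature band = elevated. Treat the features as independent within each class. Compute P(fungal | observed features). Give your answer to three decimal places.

bacterial: 0.1 × (1−0.05) × 0.05 = 0.00475
fungal: 0.9 × (1−0.7) × 0.6 = 0.162
P(fungal | x) = 0.162 / 0.16675 ≈ 0.972

0.972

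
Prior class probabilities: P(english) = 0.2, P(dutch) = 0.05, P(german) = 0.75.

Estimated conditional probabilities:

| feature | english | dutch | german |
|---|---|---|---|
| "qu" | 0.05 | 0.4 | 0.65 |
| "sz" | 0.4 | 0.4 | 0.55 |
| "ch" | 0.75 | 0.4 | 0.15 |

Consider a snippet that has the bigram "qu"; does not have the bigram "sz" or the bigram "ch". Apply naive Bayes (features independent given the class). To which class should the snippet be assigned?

english: 0.2 × 0.05 × (1−0.4) × (1−0.75) = 0.0015
dutch: 0.05 × 0.4 × (1−0.4) × (1−0.4) = 0.0072
german: 0.75 × 0.65 × (1−0.55) × (1−0.15) = 0.18646875
Highest score → german.

german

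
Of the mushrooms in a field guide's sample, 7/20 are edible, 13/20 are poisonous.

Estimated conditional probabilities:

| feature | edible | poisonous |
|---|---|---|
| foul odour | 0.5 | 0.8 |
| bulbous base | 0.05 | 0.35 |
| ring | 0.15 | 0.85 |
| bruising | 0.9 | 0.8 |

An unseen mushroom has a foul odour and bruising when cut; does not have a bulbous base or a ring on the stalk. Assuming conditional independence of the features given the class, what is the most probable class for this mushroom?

edible: 0.35 × 0.5 × (1−0.05) × (1−0.15) × 0.9 = 0.12718125
poisonous: 0.65 × 0.8 × (1−0.35) × (1−0.85) × 0.8 = 0.04056
Highest score → edible.

edible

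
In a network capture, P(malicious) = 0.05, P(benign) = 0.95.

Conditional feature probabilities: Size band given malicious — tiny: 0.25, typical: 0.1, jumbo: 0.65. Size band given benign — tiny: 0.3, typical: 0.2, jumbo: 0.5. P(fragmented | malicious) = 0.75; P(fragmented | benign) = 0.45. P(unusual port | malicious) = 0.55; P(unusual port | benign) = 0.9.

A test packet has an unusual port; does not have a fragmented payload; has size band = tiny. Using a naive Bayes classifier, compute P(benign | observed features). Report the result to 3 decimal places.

malicious: 0.05 × 0.25 × (1−0.75) × 0.55 = 0.00171875
benign: 0.95 × 0.3 × (1−0.45) × 0.9 = 0.141075
P(benign | x) = 0.141075 / 0.14279375 ≈ 0.988

0.988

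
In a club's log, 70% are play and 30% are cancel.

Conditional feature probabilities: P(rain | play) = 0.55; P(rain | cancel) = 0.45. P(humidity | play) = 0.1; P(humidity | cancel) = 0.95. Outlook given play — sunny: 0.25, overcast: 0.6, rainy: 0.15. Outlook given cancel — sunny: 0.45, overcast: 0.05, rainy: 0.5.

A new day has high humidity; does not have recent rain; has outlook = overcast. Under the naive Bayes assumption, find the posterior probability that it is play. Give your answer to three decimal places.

0.707

play: 0.7 × (1−0.55) × 0.1 × 0.6 = 0.0189
cancel: 0.3 × (1−0.45) × 0.95 × 0.05 = 0.0078375
P(play | x) = 0.0189 / 0.0267375 ≈ 0.707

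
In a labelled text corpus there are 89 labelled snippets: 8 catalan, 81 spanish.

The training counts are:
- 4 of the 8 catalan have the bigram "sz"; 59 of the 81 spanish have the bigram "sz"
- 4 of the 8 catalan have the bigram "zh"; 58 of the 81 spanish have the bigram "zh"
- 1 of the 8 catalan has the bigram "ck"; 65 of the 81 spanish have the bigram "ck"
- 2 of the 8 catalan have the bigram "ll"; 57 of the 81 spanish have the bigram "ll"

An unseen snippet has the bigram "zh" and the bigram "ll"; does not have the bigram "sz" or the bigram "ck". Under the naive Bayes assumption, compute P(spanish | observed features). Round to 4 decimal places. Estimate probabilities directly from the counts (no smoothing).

0.8335

catalan: (8/89) × (4/8) × (4/8) × (7/8) × (2/8) ≈ 0.00491573
spanish: (81/89) × (22/81) × (58/81) × (16/81) × (57/81) ≈ 0.0246037
P(spanish | x) = 0.0246037 / 0.02951943 ≈ 0.8335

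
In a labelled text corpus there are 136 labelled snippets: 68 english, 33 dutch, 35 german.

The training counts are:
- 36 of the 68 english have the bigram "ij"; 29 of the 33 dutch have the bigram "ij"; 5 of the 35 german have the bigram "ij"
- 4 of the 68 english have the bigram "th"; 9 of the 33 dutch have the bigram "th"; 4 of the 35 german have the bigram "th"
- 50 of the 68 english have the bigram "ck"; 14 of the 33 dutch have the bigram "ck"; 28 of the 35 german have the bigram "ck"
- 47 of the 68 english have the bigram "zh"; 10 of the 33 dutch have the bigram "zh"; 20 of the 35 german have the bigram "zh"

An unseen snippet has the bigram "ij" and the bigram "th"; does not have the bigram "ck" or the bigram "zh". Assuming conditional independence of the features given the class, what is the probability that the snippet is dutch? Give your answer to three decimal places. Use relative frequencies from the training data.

0.935

english: (68/136) × (36/68) × (4/68) × (18/68) × (21/68) ≈ 0.00127288
dutch: (33/136) × (29/33) × (9/33) × (19/33) × (23/33) ≈ 0.0233368
german: (35/136) × (5/35) × (4/35) × (7/35) × (15/35) ≈ 0.000360144
P(dutch | x) = 0.0233368 / 0.024969824 ≈ 0.935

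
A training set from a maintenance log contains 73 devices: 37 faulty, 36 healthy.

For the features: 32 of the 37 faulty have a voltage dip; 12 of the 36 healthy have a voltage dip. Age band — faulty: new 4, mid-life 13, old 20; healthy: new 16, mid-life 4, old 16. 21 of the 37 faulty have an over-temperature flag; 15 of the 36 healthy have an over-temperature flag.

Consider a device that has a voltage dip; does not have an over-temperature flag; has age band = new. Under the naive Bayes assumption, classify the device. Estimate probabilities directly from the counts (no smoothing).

healthy

faulty: (37/73) × (32/37) × (4/37) × (16/37) ≈ 0.0204929
healthy: (36/73) × (12/36) × (16/36) × (21/36) ≈ 0.042618
Highest score → healthy.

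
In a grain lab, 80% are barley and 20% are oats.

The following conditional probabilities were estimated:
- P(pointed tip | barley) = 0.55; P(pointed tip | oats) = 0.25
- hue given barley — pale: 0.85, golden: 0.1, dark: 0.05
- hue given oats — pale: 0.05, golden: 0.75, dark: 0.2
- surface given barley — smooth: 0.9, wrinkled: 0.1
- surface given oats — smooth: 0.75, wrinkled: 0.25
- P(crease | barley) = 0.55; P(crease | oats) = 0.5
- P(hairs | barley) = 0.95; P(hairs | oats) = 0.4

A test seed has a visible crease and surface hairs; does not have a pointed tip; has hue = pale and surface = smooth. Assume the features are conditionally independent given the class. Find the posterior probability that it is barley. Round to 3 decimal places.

0.992

barley: 0.8 × (1−0.55) × 0.85 × 0.9 × 0.55 × 0.95 = 0.1438965
oats: 0.2 × (1−0.25) × 0.05 × 0.75 × 0.5 × 0.4 = 0.001125
P(barley | x) = 0.1438965 / 0.1450215 ≈ 0.992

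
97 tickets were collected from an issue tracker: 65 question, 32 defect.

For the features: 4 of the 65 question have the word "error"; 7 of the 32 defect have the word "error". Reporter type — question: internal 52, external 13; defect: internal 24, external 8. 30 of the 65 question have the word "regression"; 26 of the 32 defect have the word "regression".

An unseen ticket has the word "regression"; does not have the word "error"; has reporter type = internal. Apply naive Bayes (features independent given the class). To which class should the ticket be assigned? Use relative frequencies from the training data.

question: (65/97) × (61/65) × (52/65) × (30/65) ≈ 0.232197
defect: (32/97) × (25/32) × (24/32) × (26/32) ≈ 0.157055
Highest score → question.

question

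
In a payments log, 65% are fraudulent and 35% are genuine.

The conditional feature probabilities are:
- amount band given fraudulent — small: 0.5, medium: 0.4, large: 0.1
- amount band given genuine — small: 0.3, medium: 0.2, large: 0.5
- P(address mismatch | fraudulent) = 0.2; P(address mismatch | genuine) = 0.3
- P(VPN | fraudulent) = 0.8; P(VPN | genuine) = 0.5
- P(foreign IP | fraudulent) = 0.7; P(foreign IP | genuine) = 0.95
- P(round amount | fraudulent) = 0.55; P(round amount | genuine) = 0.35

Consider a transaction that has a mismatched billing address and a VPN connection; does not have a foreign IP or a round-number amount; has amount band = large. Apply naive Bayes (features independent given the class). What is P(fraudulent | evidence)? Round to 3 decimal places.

0.622

fraudulent: 0.65 × 0.1 × 0.2 × 0.8 × (1−0.7) × (1−0.55) = 0.001404
genuine: 0.35 × 0.5 × 0.3 × 0.5 × (1−0.95) × (1−0.35) = 0.000853125
P(fraudulent | x) = 0.001404 / 0.002257125 ≈ 0.622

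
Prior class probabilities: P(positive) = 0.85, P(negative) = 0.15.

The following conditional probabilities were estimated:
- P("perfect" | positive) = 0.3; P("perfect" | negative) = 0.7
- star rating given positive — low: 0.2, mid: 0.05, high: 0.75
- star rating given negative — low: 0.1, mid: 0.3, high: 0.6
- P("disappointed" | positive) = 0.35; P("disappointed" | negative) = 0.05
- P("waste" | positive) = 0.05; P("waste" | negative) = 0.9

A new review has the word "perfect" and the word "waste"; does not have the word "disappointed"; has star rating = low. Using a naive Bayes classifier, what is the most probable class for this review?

positive: 0.85 × 0.3 × 0.2 × (1−0.35) × 0.05 = 0.0016575
negative: 0.15 × 0.7 × 0.1 × (1−0.05) × 0.9 = 0.0089775
Highest score → negative.

negative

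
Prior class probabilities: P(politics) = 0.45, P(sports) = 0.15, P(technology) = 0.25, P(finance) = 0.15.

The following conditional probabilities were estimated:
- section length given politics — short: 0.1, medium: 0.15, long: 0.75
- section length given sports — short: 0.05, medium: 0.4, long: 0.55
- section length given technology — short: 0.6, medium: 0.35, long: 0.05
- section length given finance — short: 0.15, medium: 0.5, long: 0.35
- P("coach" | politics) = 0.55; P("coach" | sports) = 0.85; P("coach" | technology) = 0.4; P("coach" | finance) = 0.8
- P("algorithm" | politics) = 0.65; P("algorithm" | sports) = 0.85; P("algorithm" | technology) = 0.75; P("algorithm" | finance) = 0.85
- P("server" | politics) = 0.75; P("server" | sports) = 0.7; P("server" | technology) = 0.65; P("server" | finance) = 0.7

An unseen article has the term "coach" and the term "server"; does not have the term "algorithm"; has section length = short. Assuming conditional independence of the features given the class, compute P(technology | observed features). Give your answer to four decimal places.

politics: 0.45 × 0.1 × 0.55 × (1−0.65) × 0.75 = 0.006496875
sports: 0.15 × 0.05 × 0.85 × (1−0.85) × 0.7 = 0.000669375
technology: 0.25 × 0.6 × 0.4 × (1−0.75) × 0.65 = 0.00975
finance: 0.15 × 0.15 × 0.8 × (1−0.85) × 0.7 = 0.00189
P(technology | x) = 0.00975 / 0.01880625 ≈ 0.5184

0.5184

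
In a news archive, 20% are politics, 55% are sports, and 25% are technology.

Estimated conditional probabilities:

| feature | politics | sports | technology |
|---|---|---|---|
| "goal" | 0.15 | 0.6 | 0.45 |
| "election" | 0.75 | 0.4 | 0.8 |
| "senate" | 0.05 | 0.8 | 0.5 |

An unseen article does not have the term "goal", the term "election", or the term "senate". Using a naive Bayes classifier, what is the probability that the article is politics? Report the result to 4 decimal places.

politics: 0.2 × (1−0.15) × (1−0.75) × (1−0.05) = 0.040375
sports: 0.55 × (1−0.6) × (1−0.4) × (1−0.8) = 0.0264
technology: 0.25 × (1−0.45) × (1−0.8) × (1−0.5) = 0.01375
P(politics | x) = 0.040375 / 0.080525 ≈ 0.5014

0.5014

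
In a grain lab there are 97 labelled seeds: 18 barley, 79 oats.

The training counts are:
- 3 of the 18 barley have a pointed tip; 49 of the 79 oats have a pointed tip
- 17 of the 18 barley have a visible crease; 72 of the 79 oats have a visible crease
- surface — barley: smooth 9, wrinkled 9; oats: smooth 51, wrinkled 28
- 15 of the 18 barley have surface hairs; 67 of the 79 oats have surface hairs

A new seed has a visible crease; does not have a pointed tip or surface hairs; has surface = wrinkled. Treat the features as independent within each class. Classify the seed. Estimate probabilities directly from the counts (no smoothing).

barley: (18/97) × (15/18) × (17/18) × (9/18) × (3/18) ≈ 0.0121707
oats: (79/97) × (30/79) × (72/79) × (28/79) × (12/79) ≈ 0.0151754
Highest score → oats.

oats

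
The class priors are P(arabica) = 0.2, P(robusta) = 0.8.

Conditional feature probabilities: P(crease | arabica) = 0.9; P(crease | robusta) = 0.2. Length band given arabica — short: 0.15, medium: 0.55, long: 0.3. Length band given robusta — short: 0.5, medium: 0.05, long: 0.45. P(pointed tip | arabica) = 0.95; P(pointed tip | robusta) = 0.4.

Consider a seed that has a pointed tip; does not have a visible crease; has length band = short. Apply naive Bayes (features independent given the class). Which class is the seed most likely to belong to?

robusta

arabica: 0.2 × (1−0.9) × 0.15 × 0.95 = 0.00285
robusta: 0.8 × (1−0.2) × 0.5 × 0.4 = 0.128
Highest score → robusta.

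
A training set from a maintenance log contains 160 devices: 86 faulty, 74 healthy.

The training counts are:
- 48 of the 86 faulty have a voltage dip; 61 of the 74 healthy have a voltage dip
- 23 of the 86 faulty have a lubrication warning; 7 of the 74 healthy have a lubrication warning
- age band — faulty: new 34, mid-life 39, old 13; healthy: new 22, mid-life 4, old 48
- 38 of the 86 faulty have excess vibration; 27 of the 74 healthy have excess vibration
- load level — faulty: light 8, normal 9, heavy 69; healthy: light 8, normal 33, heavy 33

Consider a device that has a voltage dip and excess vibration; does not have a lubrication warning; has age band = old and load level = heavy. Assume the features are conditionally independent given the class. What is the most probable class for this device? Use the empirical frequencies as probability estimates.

faulty: (86/160) × (48/86) × (63/86) × (13/86) × (38/86) × (69/86) ≈ 0.0117773
healthy: (74/160) × (61/74) × (67/74) × (48/74) × (27/74) × (33/74) ≈ 0.0364315
Highest score → healthy.

healthy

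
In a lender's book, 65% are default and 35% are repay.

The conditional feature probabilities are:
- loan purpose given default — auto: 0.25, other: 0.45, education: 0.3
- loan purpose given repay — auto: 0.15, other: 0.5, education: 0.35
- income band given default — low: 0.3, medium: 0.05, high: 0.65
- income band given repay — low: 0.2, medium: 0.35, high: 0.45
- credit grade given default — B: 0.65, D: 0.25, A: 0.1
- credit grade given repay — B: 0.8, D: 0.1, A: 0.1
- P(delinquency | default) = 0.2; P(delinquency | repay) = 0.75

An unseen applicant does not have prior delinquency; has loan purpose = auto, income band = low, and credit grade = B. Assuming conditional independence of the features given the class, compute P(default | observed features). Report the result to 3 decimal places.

default: 0.65 × 0.25 × 0.3 × 0.65 × (1−0.2) = 0.02535
repay: 0.35 × 0.15 × 0.2 × 0.8 × (1−0.75) = 0.0021
P(default | x) = 0.02535 / 0.02745 ≈ 0.923

0.923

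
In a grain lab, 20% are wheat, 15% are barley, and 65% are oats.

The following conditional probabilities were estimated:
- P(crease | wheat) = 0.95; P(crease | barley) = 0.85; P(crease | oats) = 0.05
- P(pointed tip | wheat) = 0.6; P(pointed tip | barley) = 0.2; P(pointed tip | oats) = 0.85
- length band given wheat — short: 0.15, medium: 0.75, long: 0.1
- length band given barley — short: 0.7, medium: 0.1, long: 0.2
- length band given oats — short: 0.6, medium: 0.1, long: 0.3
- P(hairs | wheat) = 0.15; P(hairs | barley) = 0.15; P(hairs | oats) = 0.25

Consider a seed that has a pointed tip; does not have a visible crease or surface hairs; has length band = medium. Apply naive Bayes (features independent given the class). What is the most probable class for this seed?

wheat: 0.2 × (1−0.95) × 0.6 × 0.75 × (1−0.15) = 0.003825
barley: 0.15 × (1−0.85) × 0.2 × 0.1 × (1−0.15) = 0.0003825
oats: 0.65 × (1−0.05) × 0.85 × 0.1 × (1−0.25) = 0.039365625
Highest score → oats.

oats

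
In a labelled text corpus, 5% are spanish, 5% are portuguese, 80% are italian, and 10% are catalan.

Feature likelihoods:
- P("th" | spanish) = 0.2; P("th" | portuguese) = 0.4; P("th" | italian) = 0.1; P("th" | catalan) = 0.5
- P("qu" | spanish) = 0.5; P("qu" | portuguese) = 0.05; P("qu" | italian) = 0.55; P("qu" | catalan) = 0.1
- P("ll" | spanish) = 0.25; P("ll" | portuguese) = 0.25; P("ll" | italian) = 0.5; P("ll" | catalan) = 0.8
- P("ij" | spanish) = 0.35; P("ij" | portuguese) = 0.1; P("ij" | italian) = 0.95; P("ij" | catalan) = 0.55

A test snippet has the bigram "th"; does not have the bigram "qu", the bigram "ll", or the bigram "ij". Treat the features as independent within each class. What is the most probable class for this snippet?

spanish: 0.05 × 0.2 × (1−0.5) × (1−0.25) × (1−0.35) = 0.0024375
portuguese: 0.05 × 0.4 × (1−0.05) × (1−0.25) × (1−0.1) = 0.012825
italian: 0.8 × 0.1 × (1−0.55) × (1−0.5) × (1−0.95) = 0.0009
catalan: 0.1 × 0.5 × (1−0.1) × (1−0.8) × (1−0.55) = 0.00405
Highest score → portuguese.

portuguese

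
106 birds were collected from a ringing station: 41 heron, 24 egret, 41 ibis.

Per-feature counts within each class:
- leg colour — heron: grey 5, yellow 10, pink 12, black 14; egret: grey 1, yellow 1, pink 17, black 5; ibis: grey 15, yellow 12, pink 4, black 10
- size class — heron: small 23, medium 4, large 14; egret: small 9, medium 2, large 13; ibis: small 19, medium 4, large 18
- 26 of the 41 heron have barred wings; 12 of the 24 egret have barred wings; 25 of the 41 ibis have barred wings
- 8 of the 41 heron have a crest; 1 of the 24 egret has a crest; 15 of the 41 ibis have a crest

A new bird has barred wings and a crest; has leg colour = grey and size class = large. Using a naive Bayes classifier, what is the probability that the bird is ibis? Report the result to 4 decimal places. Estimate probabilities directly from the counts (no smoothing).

0.8684

heron: (41/106) × (5/41) × (14/41) × (26/41) × (8/41) ≈ 0.00199298
egret: (24/106) × (1/24) × (13/24) × (12/24) × (1/24) ≈ 0.00010646
ibis: (41/106) × (15/41) × (18/41) × (25/41) × (15/41) ≈ 0.0138592
P(ibis | x) = 0.0138592 / 0.01595864 ≈ 0.8684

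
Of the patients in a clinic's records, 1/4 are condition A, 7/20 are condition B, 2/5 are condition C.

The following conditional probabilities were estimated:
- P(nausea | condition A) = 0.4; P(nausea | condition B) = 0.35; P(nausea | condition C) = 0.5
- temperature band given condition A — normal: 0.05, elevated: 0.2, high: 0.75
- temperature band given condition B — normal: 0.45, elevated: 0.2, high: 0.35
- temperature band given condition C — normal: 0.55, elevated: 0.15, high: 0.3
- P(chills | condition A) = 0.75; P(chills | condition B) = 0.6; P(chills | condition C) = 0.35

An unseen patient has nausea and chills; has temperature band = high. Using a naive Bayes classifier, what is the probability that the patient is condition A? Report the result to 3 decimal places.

0.546

condition A: 0.25 × 0.4 × 0.75 × 0.75 = 0.05625
condition B: 0.35 × 0.35 × 0.35 × 0.6 = 0.025725
condition C: 0.4 × 0.5 × 0.3 × 0.35 = 0.021
P(condition A | x) = 0.05625 / 0.102975 ≈ 0.546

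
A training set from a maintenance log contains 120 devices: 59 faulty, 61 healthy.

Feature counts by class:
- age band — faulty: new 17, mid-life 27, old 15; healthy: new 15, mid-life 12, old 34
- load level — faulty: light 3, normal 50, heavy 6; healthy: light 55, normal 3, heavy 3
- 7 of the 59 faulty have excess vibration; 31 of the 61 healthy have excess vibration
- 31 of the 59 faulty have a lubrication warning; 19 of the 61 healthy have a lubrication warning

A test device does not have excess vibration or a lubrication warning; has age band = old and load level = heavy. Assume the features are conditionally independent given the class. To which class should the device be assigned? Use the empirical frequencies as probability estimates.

faulty

faulty: (59/120) × (15/59) × (6/59) × (52/59) × (28/59) ≈ 0.005317
healthy: (61/120) × (34/61) × (3/61) × (30/61) × (42/61) ≈ 0.00471846
Highest score → faulty.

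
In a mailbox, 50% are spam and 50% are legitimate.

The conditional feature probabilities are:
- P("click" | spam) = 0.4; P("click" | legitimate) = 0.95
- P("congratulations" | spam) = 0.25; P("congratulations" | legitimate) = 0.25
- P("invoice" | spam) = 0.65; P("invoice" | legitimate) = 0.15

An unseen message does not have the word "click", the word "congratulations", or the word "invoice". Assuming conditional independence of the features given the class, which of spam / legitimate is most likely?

spam

spam: 0.5 × (1−0.4) × (1−0.25) × (1−0.65) = 0.07875
legitimate: 0.5 × (1−0.95) × (1−0.25) × (1−0.15) = 0.0159375
Highest score → spam.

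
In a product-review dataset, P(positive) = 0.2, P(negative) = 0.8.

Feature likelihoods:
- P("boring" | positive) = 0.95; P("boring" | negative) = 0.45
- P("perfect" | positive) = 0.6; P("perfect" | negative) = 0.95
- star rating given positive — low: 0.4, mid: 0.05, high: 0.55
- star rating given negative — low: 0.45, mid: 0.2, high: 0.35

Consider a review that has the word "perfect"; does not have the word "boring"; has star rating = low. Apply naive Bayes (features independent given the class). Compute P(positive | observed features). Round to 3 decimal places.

0.013

positive: 0.2 × (1−0.95) × 0.6 × 0.4 = 0.0024
negative: 0.8 × (1−0.45) × 0.95 × 0.45 = 0.1881
P(positive | x) = 0.0024 / 0.1905 ≈ 0.013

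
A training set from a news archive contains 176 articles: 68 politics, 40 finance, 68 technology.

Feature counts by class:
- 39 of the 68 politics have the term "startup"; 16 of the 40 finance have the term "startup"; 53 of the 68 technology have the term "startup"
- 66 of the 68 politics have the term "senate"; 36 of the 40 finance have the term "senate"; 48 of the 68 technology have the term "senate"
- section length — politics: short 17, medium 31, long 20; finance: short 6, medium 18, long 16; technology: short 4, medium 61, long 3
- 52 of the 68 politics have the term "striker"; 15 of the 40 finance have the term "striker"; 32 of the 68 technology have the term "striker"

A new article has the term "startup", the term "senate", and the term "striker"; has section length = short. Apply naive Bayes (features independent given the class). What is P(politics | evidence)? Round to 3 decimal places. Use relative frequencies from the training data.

politics: (68/176) × (39/68) × (66/68) × (17/68) × (52/68) ≈ 0.041117
finance: (40/176) × (16/40) × (36/40) × (6/40) × (15/40) ≈ 0.00460227
technology: (68/176) × (53/68) × (48/68) × (4/68) × (32/68) ≈ 0.0058842
P(politics | x) = 0.041117 / 0.05160347 ≈ 0.797

0.797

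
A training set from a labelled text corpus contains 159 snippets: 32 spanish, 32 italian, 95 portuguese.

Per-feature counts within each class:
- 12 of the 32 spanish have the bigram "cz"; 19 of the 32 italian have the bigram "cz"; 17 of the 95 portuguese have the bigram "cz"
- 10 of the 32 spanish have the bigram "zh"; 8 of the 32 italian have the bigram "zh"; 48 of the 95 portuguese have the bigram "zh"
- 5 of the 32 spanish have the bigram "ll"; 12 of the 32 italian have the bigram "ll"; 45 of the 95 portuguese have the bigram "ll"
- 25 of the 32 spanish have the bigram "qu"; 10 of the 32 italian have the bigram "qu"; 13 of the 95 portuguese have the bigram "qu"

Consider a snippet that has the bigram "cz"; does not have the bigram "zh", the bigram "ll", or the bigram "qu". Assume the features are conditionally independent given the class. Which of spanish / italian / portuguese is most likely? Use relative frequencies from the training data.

italian

spanish: (32/159) × (12/32) × (22/32) × (27/32) × (7/32) ≈ 0.00957676
italian: (32/159) × (19/32) × (24/32) × (20/32) × (22/32) ≈ 0.0385097
portuguese: (95/159) × (17/95) × (47/95) × (50/95) × (82/95) ≈ 0.0240305
Highest score → italian.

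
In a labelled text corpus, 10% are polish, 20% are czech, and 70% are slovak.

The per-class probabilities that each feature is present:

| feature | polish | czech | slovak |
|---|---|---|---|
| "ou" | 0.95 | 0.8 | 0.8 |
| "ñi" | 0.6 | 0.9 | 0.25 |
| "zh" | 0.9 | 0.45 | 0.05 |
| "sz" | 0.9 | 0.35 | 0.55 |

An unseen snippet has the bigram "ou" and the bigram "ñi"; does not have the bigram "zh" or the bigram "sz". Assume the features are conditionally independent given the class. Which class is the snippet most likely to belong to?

slovak

polish: 0.1 × 0.95 × 0.6 × (1−0.9) × (1−0.9) = 0.00057
czech: 0.2 × 0.8 × 0.9 × (1−0.45) × (1−0.35) = 0.05148
slovak: 0.7 × 0.8 × 0.25 × (1−0.05) × (1−0.55) = 0.05985
Highest score → slovak.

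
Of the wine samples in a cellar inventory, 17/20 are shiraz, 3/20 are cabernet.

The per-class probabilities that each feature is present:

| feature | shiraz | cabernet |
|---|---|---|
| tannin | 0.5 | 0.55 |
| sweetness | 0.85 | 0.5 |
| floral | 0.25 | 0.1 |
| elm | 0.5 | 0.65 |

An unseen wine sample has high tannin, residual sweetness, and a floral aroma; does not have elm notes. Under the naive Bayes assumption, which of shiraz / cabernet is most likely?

shiraz

shiraz: 0.85 × 0.5 × 0.85 × 0.25 × (1−0.5) = 0.04515625
cabernet: 0.15 × 0.55 × 0.5 × 0.1 × (1−0.65) = 0.00144375
Highest score → shiraz.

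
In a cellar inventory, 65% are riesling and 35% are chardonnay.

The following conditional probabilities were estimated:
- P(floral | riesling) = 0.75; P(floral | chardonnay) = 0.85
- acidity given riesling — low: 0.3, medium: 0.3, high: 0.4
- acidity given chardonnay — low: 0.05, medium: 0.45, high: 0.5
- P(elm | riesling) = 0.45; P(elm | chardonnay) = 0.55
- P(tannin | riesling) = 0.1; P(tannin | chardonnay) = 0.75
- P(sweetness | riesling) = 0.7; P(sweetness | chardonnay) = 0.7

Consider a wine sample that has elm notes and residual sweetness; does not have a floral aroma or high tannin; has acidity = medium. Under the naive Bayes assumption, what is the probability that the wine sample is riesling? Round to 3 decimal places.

riesling: 0.65 × (1−0.75) × 0.3 × 0.45 × (1−0.1) × 0.7 = 0.013820625
chardonnay: 0.35 × (1−0.85) × 0.45 × 0.55 × (1−0.75) × 0.7 = 0.00227390625
P(riesling | x) = 0.013820625 / 0.01609453125 ≈ 0.859

0.859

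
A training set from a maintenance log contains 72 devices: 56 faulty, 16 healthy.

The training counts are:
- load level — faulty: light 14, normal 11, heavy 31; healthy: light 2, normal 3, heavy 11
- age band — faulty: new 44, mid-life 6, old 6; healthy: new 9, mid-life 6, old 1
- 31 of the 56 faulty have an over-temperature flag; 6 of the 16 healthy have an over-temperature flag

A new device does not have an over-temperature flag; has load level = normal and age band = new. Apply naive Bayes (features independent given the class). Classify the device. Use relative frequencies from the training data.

faulty: (56/72) × (11/56) × (44/56) × (25/56) ≈ 0.0535891
healthy: (16/72) × (3/16) × (9/16) × (10/16) = 0.0146484375
Highest score → faulty.

faulty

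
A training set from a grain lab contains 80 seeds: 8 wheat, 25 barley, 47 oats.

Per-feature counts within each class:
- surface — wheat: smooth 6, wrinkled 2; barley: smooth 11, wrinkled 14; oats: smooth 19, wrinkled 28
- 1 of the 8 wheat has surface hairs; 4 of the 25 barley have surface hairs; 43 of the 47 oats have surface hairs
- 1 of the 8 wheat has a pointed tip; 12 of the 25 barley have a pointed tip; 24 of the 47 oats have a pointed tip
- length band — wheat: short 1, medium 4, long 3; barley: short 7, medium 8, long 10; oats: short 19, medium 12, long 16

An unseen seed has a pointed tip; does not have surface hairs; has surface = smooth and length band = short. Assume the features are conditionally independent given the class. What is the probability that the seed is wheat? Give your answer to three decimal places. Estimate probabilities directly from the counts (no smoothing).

wheat: (8/80) × (6/8) × (7/8) × (1/8) × (1/8) = 0.001025390625
barley: (25/80) × (11/25) × (21/25) × (12/25) × (7/25) = 0.0155232
oats: (47/80) × (19/47) × (4/47) × (24/47) × (19/47) ≈ 0.00417249
P(wheat | x) = 0.001025390625 / 0.020721080625 ≈ 0.049

0.049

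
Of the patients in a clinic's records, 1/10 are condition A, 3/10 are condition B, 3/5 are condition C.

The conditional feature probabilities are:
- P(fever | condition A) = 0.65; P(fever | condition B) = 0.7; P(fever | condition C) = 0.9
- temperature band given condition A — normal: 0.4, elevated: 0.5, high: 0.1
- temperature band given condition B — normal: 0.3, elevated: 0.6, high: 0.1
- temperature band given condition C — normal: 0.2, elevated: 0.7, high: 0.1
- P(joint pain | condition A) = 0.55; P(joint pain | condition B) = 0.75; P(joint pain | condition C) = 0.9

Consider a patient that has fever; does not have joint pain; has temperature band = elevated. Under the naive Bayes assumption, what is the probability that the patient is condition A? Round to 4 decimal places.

0.1743

condition A: 0.1 × 0.65 × 0.5 × (1−0.55) = 0.014625
condition B: 0.3 × 0.7 × 0.6 × (1−0.75) = 0.0315
condition C: 0.6 × 0.9 × 0.7 × (1−0.9) = 0.0378
P(condition A | x) = 0.014625 / 0.083925 ≈ 0.1743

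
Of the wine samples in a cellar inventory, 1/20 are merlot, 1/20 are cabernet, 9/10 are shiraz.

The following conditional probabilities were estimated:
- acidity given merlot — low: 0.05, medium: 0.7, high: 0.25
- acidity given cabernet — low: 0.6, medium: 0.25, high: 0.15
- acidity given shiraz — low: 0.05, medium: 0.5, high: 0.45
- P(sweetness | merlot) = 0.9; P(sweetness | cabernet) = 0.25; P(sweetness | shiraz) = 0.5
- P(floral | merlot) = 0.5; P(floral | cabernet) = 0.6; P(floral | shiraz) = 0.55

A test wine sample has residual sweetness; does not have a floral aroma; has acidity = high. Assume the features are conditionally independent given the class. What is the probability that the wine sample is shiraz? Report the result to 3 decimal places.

merlot: 0.05 × 0.25 × 0.9 × (1−0.5) = 0.005625
cabernet: 0.05 × 0.15 × 0.25 × (1−0.6) = 0.00075
shiraz: 0.9 × 0.45 × 0.5 × (1−0.55) = 0.091125
P(shiraz | x) = 0.091125 / 0.0975 ≈ 0.935

0.935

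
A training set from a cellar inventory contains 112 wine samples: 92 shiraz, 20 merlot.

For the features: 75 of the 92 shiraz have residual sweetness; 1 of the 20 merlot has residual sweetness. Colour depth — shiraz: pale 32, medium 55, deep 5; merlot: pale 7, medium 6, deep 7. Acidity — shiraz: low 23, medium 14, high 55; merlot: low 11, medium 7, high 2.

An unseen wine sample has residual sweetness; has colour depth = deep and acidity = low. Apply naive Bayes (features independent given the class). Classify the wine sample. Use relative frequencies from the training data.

shiraz

shiraz: (92/112) × (75/92) × (5/92) × (23/92) ≈ 0.00909841
merlot: (20/112) × (1/20) × (7/20) × (11/20) = 0.00171875
Highest score → shiraz.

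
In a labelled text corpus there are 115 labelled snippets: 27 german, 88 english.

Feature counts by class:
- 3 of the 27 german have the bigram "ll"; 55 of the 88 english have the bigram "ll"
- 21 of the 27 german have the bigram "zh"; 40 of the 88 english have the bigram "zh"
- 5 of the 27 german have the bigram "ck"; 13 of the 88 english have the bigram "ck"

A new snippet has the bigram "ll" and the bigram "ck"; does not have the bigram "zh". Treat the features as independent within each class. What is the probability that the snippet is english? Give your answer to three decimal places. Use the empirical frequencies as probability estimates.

0.973

german: (27/115) × (3/27) × (6/27) × (5/27) ≈ 0.00107354
english: (88/115) × (55/88) × (48/88) × (13/88) ≈ 0.0385375
P(english | x) = 0.0385375 / 0.03961104 ≈ 0.973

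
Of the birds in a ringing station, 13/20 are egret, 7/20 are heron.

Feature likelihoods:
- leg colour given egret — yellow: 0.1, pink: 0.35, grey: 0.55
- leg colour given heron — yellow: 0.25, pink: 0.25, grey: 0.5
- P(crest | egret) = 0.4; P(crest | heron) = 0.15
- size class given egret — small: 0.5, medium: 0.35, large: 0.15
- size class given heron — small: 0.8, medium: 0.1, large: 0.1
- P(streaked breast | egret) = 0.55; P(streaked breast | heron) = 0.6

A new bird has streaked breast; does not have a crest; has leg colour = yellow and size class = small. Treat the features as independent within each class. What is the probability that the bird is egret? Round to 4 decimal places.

egret: 0.65 × 0.1 × (1−0.4) × 0.5 × 0.55 = 0.010725
heron: 0.35 × 0.25 × (1−0.15) × 0.8 × 0.6 = 0.0357
P(egret | x) = 0.010725 / 0.046425 ≈ 0.2310

0.2310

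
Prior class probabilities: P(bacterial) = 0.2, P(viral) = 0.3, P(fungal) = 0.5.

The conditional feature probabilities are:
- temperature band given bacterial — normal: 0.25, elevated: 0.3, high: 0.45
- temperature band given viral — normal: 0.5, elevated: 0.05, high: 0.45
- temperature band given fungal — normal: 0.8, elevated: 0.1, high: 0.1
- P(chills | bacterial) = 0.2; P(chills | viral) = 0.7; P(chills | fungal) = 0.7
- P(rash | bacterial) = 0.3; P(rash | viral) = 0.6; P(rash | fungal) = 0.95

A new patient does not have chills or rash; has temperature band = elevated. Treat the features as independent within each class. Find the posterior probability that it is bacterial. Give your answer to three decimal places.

bacterial: 0.2 × 0.3 × (1−0.2) × (1−0.3) = 0.0336
viral: 0.3 × 0.05 × (1−0.7) × (1−0.6) = 0.0018
fungal: 0.5 × 0.1 × (1−0.7) × (1−0.95) = 0.00075
P(bacterial | x) = 0.0336 / 0.03615 ≈ 0.929

0.929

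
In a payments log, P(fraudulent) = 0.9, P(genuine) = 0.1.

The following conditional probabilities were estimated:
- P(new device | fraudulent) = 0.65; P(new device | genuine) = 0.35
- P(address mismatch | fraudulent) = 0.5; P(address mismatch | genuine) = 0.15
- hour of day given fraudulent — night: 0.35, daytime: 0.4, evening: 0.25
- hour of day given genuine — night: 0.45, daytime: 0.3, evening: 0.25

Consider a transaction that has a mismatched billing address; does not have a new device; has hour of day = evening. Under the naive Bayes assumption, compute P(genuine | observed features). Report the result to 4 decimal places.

0.0583

fraudulent: 0.9 × (1−0.65) × 0.5 × 0.25 = 0.039375
genuine: 0.1 × (1−0.35) × 0.15 × 0.25 = 0.0024375
P(genuine | x) = 0.0024375 / 0.0418125 ≈ 0.0583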